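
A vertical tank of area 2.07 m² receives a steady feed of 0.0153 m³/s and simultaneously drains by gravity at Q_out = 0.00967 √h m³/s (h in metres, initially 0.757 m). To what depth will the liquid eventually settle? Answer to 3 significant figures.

Volume balance on the tank: A dh/dt = Q_in − 0.00967 √h. At steady state dh/dt = 0:
Q_in = 0.00967 √h_ss ⇒ √h_ss = 0.0153/0.00967 = 1.5822.
h_ss = 1.5822² = 2.5034 m. (Since h₀ = 0.757 m < h_ss, the level will rise toward this value.)

2.50 m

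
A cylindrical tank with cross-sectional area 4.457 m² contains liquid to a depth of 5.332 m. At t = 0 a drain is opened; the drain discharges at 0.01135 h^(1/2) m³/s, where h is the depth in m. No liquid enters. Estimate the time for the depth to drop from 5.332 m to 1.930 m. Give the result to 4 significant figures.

722.4 s

Mass balance (ρ constant): A dh/dt = −0.01135 √h.
∫ h^(−1/2) dh = −(0.01135/A) ∫ dt, giving 2√h = 2√h₀ − (0.01135/A) t.
t = 2A(√h₀ − √h)/0.01135 = 2·4.457·(√5.332 − √1.930)/0.01135
  = 8.91400 × (2.30911 − 1.38924) / 0.01135 = 722.441 s.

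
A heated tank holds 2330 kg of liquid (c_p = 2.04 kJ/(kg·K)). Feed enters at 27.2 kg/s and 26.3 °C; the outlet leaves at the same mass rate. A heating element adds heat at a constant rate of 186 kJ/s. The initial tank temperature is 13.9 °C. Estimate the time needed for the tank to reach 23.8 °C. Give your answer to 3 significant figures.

84.8 s

M c_p dT/dt = ṁ c_p (T_in − T) + Q̇.
τ = M/ṁ = 85.662 s; T_ss = T_in + Q̇/(ṁ c_p) = 29.652 °C.
T(t) = T_ss + (T₀ − T_ss) e^(−t/τ). Set T = 23.8:
e^(−t/τ) = (23.8 − 29.652)/(13.9 − 29.652) = 0.37151
t = −85.662 · ln(0.37151) = 84.820 s.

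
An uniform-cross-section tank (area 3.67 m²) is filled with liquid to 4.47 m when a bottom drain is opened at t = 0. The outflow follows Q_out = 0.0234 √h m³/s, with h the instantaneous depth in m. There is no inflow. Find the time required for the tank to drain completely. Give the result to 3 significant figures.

With no inflow, A dh/dt = −0.0234 √h.
This is separable: 2 d(√h)/dt = −0.0234/A, so √h = √h₀ − (0.0234/(2A)) t.
Set h = 0: 2√h₀ = (0.0234/A) t_empty ⇒ t_empty = 2A√h₀/0.0234.
t_empty = 2·3.67·√4.47/0.0234 = 7.3400·2.1142/0.0234 = 663.18 s.

663 s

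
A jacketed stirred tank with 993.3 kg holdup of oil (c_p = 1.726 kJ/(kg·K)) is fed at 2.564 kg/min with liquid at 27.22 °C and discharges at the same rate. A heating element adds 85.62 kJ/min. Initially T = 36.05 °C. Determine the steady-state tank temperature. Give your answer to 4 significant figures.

M c_p dT/dt = ṁ c_p (T_in − T) + Q̇.
At steady state dT/dt = 0 ⇒ T_ss = T_in + Q̇/(ṁ c_p) = 27.22 + 85.62/(2.564·1.726) = 46.5671 °C.

46.57 °C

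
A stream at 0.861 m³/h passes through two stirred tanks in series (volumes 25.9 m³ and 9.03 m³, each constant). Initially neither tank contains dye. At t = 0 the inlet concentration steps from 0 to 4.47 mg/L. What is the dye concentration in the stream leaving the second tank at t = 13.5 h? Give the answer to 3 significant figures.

Species balance on tank i: dCᵢ/dt = (Cᵢ₋₁ − Cᵢ)/τᵢ with τᵢ = Vᵢ/Q.
τ₁ = 25.9/0.861 = 30.081 h; τ₂ = 9.03/0.861 = 10.488 h.
Solving the cascade with C₁(0)=C₂(0)=0 gives C₂(t) = C_in[1 − (τ₁ e^(−t/τ₁) − τ₂ e^(−t/τ₂))/(τ₁ − τ₂)].
At t = 13.5: e^(−t/τ₁) = 0.63840, e^(−t/τ₂) = 0.27604.
C₂ = 4.47·[1 − (30.081·0.63840 − 10.488·0.27604)/(19.593)] = 4.47·0.16763 = 0.74932 mg/L.

0.749 mg/L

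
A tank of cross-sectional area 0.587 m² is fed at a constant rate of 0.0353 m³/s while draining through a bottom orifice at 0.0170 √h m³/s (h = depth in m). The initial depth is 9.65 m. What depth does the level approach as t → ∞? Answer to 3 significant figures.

Mass balance (ρ constant): A dh/dt = Q_in − 0.0170 √h. At steady state dh/dt = 0:
Q_in = 0.0170 √h_ss ⇒ √h_ss = 0.0353/0.0170 = 2.0765.
h_ss = 2.0765² = 4.3117 m. (Since h₀ = 9.65 m > h_ss, the level will fall toward this value.)

4.31 m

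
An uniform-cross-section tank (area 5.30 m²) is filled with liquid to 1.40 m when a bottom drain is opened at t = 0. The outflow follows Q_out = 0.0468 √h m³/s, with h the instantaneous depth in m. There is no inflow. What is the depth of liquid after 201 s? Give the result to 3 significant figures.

0.0875 m

A dh/dt = −Q_out = −0.0468 √h.
This is separable: 2 d(√h)/dt = −0.0468/A, so √h = √h₀ − (0.0468/(2A)) t.
√h = √1.40 − 0.0468·201/(2·5.30) = 1.1832 − 0.88743 = 0.29578.
h = 0.29578² = 0.087487 m.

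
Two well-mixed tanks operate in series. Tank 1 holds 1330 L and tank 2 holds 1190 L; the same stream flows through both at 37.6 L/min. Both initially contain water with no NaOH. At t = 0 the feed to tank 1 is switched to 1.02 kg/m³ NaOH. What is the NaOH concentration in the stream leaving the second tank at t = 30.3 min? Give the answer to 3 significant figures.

Each tank obeys Vᵢ dCᵢ/dt = Q(Cᵢ₋₁ − Cᵢ), so τᵢ = Vᵢ/Q.
τ₁ = 1330/37.6 = 35.372 min; τ₂ = 1190/37.6 = 31.649 min.
Tank 1: C₁ = C_in(1 − e^(−t/τ₁)). Tank 2 (τ₁ ≠ τ₂): C₂ = C_in[1 − (τ₁ e^(−t/τ₁) − τ₂ e^(−t/τ₂))/(τ₁ − τ₂)].
At t = 30.3: e^(−t/τ₁) = 0.42460, e^(−t/τ₂) = 0.38390.
C₂ = 1.02·[1 − (35.372·0.42460 − 31.649·0.38390)/(3.7234)] = 1.02·0.22941 = 0.23400 kg/m³.

0.234 kg/m³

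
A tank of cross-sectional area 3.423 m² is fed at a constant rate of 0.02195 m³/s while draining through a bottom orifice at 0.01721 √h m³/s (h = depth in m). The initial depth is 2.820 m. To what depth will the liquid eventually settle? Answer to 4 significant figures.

1.627 m

Mass balance (ρ constant): A dh/dt = Q_in − 0.01721 √h. At steady state dh/dt = 0:
Q_in = 0.01721 √h_ss ⇒ √h_ss = 0.02195/0.01721 = 1.27542.
h_ss = 1.27542² = 1.62670 m. (Since h₀ = 2.820 m > h_ss, the level will fall toward this value.)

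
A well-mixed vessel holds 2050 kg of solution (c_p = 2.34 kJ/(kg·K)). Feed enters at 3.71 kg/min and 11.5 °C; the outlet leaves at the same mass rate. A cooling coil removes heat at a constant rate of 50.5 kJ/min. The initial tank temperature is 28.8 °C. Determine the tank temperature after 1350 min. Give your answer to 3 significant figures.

7.69 °C

Unsteady energy balance on the tank contents: M c_p dT/dt = ṁ c_p (T_in − T) − 50.5.
Rearrange: dT/dt = (T_ss − T)/τ with τ = M/ṁ = 552.56 min and T_ss = T_in − Q̇/(ṁ c_p) = 5.6830 °C.
Integrating: T(t) = T_ss + (T₀ − T_ss) e^(−t/τ).
T(1350) = 5.6830 + (23.117)·e^(−1350/552.56) = 5.6830 + (23.117)·0.086885 = 7.6915 °C.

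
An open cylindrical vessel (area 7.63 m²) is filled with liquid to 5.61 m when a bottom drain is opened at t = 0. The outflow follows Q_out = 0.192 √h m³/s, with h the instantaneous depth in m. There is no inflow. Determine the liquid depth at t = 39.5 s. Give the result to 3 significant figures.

3.50 m

Unsteady balance on liquid volume: A dh/dt = −0.192 √h.
Separate and integrate: 2(√h − √h₀) = −(0.192/A) t.
√h = √5.61 − 0.192·39.5/(2·7.63) = 2.3685 − 0.49699 = 1.8716.
h = 1.8716² = 3.5027 m.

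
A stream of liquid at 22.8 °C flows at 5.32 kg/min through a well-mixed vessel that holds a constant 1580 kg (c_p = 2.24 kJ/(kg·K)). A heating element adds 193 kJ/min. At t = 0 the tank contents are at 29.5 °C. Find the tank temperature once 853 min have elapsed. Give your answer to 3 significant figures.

38.5 °C

M c_p dT/dt = ṁ c_p (T_in − T) + Q̇.
τ = M/ṁ = 296.99 min; T_ss = T_in + Q̇/(ṁ c_p) = 22.8 + 193/(5.32·2.24) = 38.996 °C.
Integrating: T(t) = T_ss + (T₀ − T_ss) e^(−t/τ).
T(853) = 38.996 + (-9.4956)·e^(−853/296.99) = 38.996 + (-9.4956)·0.056578 = 38.458 °C.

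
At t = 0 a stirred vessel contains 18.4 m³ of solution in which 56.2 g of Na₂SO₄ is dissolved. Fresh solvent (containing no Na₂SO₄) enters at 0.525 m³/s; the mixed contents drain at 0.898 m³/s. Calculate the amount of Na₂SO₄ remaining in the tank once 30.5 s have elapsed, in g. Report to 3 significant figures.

5.53 g

Total volume: dV/dt = Q_in − Q_out = -0.37300 m³/s, so V(t) = 18.4 − 0.37300 t and V(30.5) = 7.0235 m³.
Species balance (pure solvent in): dm/dt = −Q_out · m/V(t).
Separate: dm/m = −Q_out dt/V(t) ⇒ ln(m/m₀) = −(Q_out/(Q_in−Q_out)) ln(V/V₀).
m = m₀ (V₀/V)^(Q_out/(Q_in−Q_out)) = 56.2 × (18.4/7.0235)^(-2.4075) = 5.5305 g.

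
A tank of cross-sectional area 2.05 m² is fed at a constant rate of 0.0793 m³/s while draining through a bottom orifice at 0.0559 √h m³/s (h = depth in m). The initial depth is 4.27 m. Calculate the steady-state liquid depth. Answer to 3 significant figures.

2.01 m

Volume balance on the tank: A dh/dt = Q_in − 0.0559 √h. At steady state dh/dt = 0:
Q_in = 0.0559 √h_ss ⇒ √h_ss = 0.0793/0.0559 = 1.4186.
h_ss = 1.4186² = 2.0124 m. (Since h₀ = 4.27 m > h_ss, the level will fall toward this value.)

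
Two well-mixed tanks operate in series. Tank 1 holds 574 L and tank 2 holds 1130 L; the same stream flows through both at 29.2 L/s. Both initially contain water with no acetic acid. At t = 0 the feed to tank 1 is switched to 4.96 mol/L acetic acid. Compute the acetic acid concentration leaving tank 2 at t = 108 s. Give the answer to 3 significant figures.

Time constants: τᵢ = Vᵢ/Q for each well-mixed tank.
τ₁ = 574/29.2 = 19.658 s; τ₂ = 1130/29.2 = 38.699 s.
Solving the cascade with C₁(0)=C₂(0)=0 gives C₂(t) = C_in[1 − (τ₁ e^(−t/τ₁) − τ₂ e^(−t/τ₂))/(τ₁ − τ₂)].
At t = 108: e^(−t/τ₁) = 0.0041111, e^(−t/τ₂) = 0.061372.
C₂ = 4.96·[1 − (19.658·0.0041111 − 38.699·0.061372)/(-19.041)] = 4.96·0.87951 = 4.3624 mol/L.

4.36 mol/L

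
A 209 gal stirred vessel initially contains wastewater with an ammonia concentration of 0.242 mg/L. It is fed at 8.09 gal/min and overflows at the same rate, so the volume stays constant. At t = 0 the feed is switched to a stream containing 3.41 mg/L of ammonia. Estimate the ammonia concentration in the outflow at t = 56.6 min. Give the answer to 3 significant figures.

Mass balance on the solute (V constant): V dC/dt = Q(C_in − C).
Time constant τ = V/Q = 209/8.09 = 25.834 min.
This is linear first-order; C(t) = C_in + (C₀ − C_in) e^(−t/τ).
C(56.6) = 3.41 + (0.242 − 3.41)·e^(−56.6/25.834) = 3.41 + (-3.1680)·0.11182 = 3.0558 mg/L.

3.06 mg/L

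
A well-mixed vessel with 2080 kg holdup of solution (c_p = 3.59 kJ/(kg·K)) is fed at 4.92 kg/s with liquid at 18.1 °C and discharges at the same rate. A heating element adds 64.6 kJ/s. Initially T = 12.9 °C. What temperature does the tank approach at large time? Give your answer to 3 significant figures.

21.8 °C

Unsteady energy balance on the tank contents: M c_p dT/dt = ṁ c_p (T_in − T) + 64.6.
At steady state dT/dt = 0 ⇒ T_ss = T_in + Q̇/(ṁ c_p) = 18.1 + 64.6/(4.92·3.59) = 21.757 °C.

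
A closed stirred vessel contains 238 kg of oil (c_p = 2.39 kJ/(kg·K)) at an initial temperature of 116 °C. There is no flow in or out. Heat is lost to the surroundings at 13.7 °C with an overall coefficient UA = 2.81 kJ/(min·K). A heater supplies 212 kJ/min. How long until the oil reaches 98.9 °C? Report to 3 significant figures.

205 min

M c_p dT/dt = −UA(T − T_amb) + Q̇.
τ = M c_p/UA = 202.43 min; T_ss = T_amb + Q̇/UA = 13.7 + 212/2.81 = 89.145 °C.
T(t) = T_ss + (T₀ − T_ss)e^(−t/τ); set T = 98.9:
t = −τ ln[(T − T_ss)/(T₀ − T_ss)] = −202.43 · ln(0.36325) = 204.99 min.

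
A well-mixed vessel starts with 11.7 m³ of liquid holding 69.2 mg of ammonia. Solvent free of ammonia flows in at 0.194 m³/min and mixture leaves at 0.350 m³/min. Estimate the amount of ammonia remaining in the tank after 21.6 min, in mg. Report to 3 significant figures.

32.3 mg

Let m(t) be the amount of ammonia. Volume: V(t) = V₀ + (Q_in − Q_out) t = 11.7 − 0.15600 t; V(21.6) = 8.3304 m³.
No ammonia enters, so dm/dt = −Q_out · (m/V).
Separate: dm/m = −Q_out dt/V(t) ⇒ ln(m/m₀) = −(Q_out/(Q_in−Q_out)) ln(V/V₀).
m = m₀ (V₀/V)^(Q_out/(Q_in−Q_out)) = 69.2 × (11.7/8.3304)^(-2.2436) = 32.295 mg.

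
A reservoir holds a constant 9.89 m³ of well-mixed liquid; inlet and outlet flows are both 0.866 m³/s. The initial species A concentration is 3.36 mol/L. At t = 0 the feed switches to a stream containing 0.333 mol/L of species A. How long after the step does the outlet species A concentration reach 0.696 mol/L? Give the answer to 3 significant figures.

24.2 s

Species balance: V dC/dt = Q(C_in − C) ⇒ τ = V/Q = 11.420 s.
C(t) = C_in + (C₀ − C_in) e^(−t/τ). Set C = 0.696 and solve for t:
e^(−t/τ) = (C − C_in)/(C₀ − C_in) = (0.696 − 0.333)/(3.36 − 0.333) = 0.11992
t = −τ ln(…) = 11.420 × 2.1209 = 24.222 s.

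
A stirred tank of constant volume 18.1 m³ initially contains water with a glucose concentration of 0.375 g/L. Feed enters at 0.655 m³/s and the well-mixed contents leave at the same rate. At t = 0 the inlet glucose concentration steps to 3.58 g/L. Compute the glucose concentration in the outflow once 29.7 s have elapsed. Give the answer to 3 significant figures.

Accumulation = in − out for the solute gives V dC/dt = Q(C_in − C).
Time constant τ = V/Q = 18.1/0.655 = 27.634 s.
C approaches C_in exponentially: C(t) = C_in + (C₀ − C_in) e^(−t/τ).
C(29.7) = 3.58 + (0.375 − 3.58)·e^(−29.7/27.634) = 3.58 + (-3.2050)·0.34137 = 2.4859 g/L.

2.49 g/L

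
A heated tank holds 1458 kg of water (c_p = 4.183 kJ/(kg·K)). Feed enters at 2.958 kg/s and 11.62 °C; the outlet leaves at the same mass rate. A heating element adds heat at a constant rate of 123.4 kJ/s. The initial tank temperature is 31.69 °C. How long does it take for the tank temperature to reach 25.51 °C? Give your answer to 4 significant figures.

M c_p dT/dt = ṁ c_p (T_in − T) + Q̇.
τ = M/ṁ = 492.901 s; T_ss = T_in + Q̇/(ṁ c_p) = 21.5931 °C.
T(t) = T_ss + (T₀ − T_ss) e^(−t/τ). Set T = 25.51:
e^(−t/τ) = (25.51 − 21.5931)/(31.69 − 21.5931) = 0.387932
t = −492.901 · ln(0.387932) = 466.739 s.

466.7 s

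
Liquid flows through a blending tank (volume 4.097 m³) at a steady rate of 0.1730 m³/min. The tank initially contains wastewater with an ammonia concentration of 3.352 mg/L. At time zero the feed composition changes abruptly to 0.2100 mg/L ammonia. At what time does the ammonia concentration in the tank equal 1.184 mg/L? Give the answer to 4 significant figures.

Species balance: V dC/dt = Q(C_in − C) ⇒ τ = V/Q = 23.6821 min.
C(t) = C_in + (C₀ − C_in) e^(−t/τ). Set C = 1.184 and solve for t:
e^(−t/τ) = (C − C_in)/(C₀ − C_in) = (1.184 − 0.2100)/(3.352 − 0.2100) = 0.309994
t = −τ ln(…) = 23.6821 × 1.17120 = 27.7365 min.

27.74 min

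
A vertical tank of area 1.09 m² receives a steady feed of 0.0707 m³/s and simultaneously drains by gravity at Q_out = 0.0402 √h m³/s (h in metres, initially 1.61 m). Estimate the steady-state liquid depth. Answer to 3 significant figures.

3.09 m

A dh/dt = Q_in − 0.0402 √h. Steady state requires inflow = outflow:
Q_in = 0.0402 √h_ss ⇒ √h_ss = 0.0707/0.0402 = 1.7587.
h_ss = 1.7587² = 3.0930 m. (Since h₀ = 1.61 m < h_ss, the level will rise toward this value.)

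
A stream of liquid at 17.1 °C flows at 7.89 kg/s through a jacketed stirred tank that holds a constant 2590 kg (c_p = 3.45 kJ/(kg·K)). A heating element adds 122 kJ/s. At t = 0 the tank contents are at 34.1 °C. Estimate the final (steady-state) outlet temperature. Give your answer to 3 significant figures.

Energy balance: M c_p dT/dt = ṁ c_p (T_in − T) + 122.
At steady state dT/dt = 0 ⇒ T_ss = T_in + Q̇/(ṁ c_p) = 17.1 + 122/(7.89·3.45) = 21.582 °C.

21.6 °C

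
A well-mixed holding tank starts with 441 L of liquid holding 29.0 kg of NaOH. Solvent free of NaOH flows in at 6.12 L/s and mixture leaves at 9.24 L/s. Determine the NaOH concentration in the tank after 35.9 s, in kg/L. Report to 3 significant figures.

Let m(t) be the amount of NaOH. Volume: V(t) = V₀ + (Q_in − Q_out) t = 441 − 3.1200 t; V(35.9) = 328.99 L.
No NaOH enters, so dm/dt = −Q_out · (m/V).
Separate: dm/m = −Q_out dt/V(t) ⇒ ln(m/m₀) = −(Q_out/(Q_in−Q_out)) ln(V/V₀).
m = m₀ (V₀/V)^(Q_out/(Q_in−Q_out)) = 29.0 × (441/328.99)^(-2.9615) = 12.177 kg.
C = m/V = 12.177/328.99 = 0.037012 kg/L.

0.0370 kg/L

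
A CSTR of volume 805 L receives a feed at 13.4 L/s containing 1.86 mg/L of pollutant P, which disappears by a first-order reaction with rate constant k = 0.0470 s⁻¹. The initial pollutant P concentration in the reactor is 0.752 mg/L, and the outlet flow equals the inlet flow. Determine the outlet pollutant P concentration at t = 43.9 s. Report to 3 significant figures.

0.503 mg/L

V dC/dt = Q(C_in − C) − k V C.
This is linear with rate a = Q/V + k = 0.063646 s⁻¹.
C_ss = Q C_in/(Q + kV) = 0.48646 mg/L; C(t) = C_ss + (C₀ − C_ss) e^(−a t).
C(43.9) = 0.48646 + (0.26554)·e^(−0.063646·43.9) = 0.48646 + (0.26554)·0.061172 = 0.50271 mg/L.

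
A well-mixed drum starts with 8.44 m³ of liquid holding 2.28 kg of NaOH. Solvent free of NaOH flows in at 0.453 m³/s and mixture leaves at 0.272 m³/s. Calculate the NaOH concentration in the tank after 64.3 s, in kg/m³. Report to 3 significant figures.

Let m(t) be the amount of NaOH. Volume: V(t) = V₀ + (Q_in − Q_out) t = 8.44 + 0.18100 t; V(64.3) = 20.078 m³.
No NaOH enters, so dm/dt = −Q_out · (m/V).
dm/m = −Q_out dt/(V₀ + 0.18100 t); integrating gives ln(m/m₀) = −(Q_out/(Q_in−Q_out)) ln(V/V₀).
m = m₀ (V₀/V)^(Q_out/(Q_in−Q_out)) = 2.28 × (8.44/20.078)^(1.5028) = 0.61990 kg.
C = m/V = 0.61990/20.078 = 0.030874 kg/m³.

0.0309 kg/m³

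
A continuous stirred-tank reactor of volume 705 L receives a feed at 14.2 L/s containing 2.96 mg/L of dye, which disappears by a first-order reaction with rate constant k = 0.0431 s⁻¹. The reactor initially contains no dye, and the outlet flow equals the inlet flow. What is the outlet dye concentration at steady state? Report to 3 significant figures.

V dC/dt = Q(C_in − C) − k V C.
Steady state (dC/dt = 0): C_ss = Q C_in/(Q + kV) = C_in/(1 + kV/Q).
C_ss = 14.2·2.96/(14.2 + 0.0431·705) = 42.032/44.585 = 0.94273 mg/L.

0.943 mg/L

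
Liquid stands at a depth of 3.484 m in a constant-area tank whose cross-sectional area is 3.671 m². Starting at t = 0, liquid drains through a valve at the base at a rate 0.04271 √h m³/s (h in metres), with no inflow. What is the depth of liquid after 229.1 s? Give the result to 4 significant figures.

A dh/dt = −Q_out = −0.04271 √h.
Separate and integrate: 2(√h − √h₀) = −(0.04271/A) t.
√h = √3.484 − 0.04271·229.1/(2·3.671) = 1.86655 − 1.33272 = 0.533823.
h = 0.533823² = 0.284967 m.

0.2850 m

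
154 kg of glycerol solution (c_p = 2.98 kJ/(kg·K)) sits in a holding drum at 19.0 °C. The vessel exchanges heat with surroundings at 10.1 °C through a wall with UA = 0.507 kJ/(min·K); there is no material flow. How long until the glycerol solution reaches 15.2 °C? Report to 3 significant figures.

M c_p dT/dt = −UA(T − T_amb).
τ = M c_p/UA = 905.17 min; T_ss = T_amb = 10.100 °C.
T(t) = T_ss + (T₀ − T_ss)e^(−t/τ); set T = 15.2:
t = −τ ln[(T − T_ss)/(T₀ − T_ss)] = −905.17 · ln(0.57303) = 504.01 min.

504 min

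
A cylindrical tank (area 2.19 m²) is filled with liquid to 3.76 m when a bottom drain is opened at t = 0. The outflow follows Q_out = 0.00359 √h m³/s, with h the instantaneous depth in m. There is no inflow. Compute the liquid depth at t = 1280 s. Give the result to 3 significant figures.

With no inflow, A dh/dt = −0.00359 √h.
Separate and integrate: 2(√h − √h₀) = −(0.00359/A) t.
√h = √3.76 − 0.00359·1280/(2·2.19) = 1.9391 − 1.0491 = 0.88994.
h = 0.88994² = 0.79199 m.

0.792 m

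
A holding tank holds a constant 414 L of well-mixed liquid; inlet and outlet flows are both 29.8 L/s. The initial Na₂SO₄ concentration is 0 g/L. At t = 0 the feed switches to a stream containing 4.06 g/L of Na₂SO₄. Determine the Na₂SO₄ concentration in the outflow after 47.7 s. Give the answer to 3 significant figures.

Transient balance on the dissolved component: V dC/dt = Q(C_in − C).
Time constant τ = V/Q = 414/29.8 = 13.893 s.
Integrating: C(t) = C_in + (C₀ − C_in) e^(−t/τ).
C(47.7) = 4.06 + (0 − 4.06)·e^(−47.7/13.893) = 4.06 + (-4.0600)·0.032274 = 3.9290 g/L.

3.93 g/L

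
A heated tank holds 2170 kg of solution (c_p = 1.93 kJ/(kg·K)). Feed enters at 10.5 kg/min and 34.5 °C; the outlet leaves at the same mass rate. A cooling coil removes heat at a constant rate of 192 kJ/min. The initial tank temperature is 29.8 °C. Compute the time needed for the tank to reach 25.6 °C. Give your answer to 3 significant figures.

Energy balance: M c_p dT/dt = ṁ c_p (T_in − T) − 192.
τ = M/ṁ = 206.67 min; T_ss = T_in − Q̇/(ṁ c_p) = 25.026 °C.
T(t) = T_ss + (T₀ − T_ss) e^(−t/τ). Set T = 25.6:
e^(−t/τ) = (25.6 − 25.026)/(29.8 − 25.026) = 0.12032
t = −206.67 · ln(0.12032) = 437.64 min.

438 min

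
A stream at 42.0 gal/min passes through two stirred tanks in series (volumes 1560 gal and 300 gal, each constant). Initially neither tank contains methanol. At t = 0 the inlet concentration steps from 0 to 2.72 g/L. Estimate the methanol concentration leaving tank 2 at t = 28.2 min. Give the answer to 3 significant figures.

1.16 g/L

Time constants: τᵢ = Vᵢ/Q for each well-mixed tank.
τ₁ = 1560/42.0 = 37.143 min; τ₂ = 300/42.0 = 7.1429 min.
Tank 1: C₁ = C_in(1 − e^(−t/τ₁)). Tank 2 (τ₁ ≠ τ₂): C₂ = C_in[1 − (τ₁ e^(−t/τ₁) − τ₂ e^(−t/τ₂))/(τ₁ − τ₂)].
At t = 28.2: e^(−t/τ₁) = 0.46803, e^(−t/τ₂) = 0.019293.
C₂ = 2.72·[1 − (37.143·0.46803 − 7.1429·0.019293)/(30.000)] = 2.72·0.42513 = 1.1564 g/L.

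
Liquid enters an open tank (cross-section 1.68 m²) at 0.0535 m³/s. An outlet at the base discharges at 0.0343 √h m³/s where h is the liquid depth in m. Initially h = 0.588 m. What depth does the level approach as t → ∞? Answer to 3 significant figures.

2.43 m

A dh/dt = Q_in − 0.0343 √h. Steady state requires inflow = outflow:
Q_in = 0.0343 √h_ss ⇒ √h_ss = 0.0535/0.0343 = 1.5598.
h_ss = 1.5598² = 2.4329 m. (Since h₀ = 0.588 m < h_ss, the level will rise toward this value.)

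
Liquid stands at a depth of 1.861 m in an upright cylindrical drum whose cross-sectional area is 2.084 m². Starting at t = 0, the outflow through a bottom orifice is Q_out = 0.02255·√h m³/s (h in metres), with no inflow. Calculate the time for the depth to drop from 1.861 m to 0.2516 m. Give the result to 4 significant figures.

A dh/dt = −Q_out = −0.02255 √h.
∫ h^(−1/2) dh = −(0.02255/A) ∫ dt, giving 2√h = 2√h₀ − (0.02255/A) t.
t = 2A(√h₀ − √h)/0.02255 = 2·2.084·(√1.861 − √0.2516)/0.02255
  = 4.16800 × (1.36418 − 0.501597) / 0.02255 = 159.435 s.

159.4 s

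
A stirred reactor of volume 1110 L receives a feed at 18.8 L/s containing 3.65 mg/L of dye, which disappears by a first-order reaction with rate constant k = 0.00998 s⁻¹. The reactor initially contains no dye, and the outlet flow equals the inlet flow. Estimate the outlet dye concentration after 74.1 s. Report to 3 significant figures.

Species balance: V dC/dt = Q C_in − Q C − k V C.
dC/dt = (Q/V) C_in − (Q/V + k) C; effective rate a = Q/V + k = 0.016937 + 0.00998 = 0.026917 s⁻¹.
C_ss = Q C_in/(Q + kV) = 2.2967 mg/L; C(t) = C_ss + (C₀ − C_ss) e^(−a t).
C(74.1) = 2.2967 + (-2.2967)·e^(−0.026917·74.1) = 2.2967 + (-2.2967)·0.13608 = 1.9842 mg/L.

1.98 mg/L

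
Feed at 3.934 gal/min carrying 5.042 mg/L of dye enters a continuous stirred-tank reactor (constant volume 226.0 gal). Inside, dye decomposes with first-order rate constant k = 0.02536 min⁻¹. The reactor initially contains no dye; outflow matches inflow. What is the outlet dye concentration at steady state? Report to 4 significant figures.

Species balance: V dC/dt = Q C_in − Q C − k V C.
At steady state: 0 = Q C_in − (Q + kV) C_ss, so C_ss = Q C_in/(Q + kV).
C_ss = 3.934·5.042/(3.934 + 0.02536·226.0) = 19.8352/9.66536 = 2.05220 mg/L.

2.052 mg/L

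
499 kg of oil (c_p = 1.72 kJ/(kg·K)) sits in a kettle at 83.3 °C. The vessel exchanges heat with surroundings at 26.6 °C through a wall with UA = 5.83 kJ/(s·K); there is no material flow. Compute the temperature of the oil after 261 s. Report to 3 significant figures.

M c_p dT/dt = −UA(T − T_amb).
dT/dt = (T_ss − T)/τ with T_ss = T_amb = 26.600 °C, τ = M c_p/UA = 499·1.72/5.83 = 147.22 s.
Integrating: T(t) = T_ss + (T₀ − T_ss) e^(−t/τ).
T(261) = 26.600 + (56.700)·0.16984 = 36.230 °C.

36.2 °C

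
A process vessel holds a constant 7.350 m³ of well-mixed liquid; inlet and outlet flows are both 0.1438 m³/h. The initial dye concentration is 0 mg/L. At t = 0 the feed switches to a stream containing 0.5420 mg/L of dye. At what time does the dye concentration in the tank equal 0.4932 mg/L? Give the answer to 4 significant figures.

Species balance: V dC/dt = Q(C_in − C) ⇒ τ = V/Q = 51.1127 h.
C(t) = C_in + (C₀ − C_in) e^(−t/τ). Set C = 0.4932 and solve for t:
e^(−t/τ) = (C − C_in)/(C₀ − C_in) = (0.4932 − 0.5420)/(0 − 0.5420) = 0.0900369
t = −τ ln(…) = 51.1127 × 2.40754 = 123.056 h.

123.1 h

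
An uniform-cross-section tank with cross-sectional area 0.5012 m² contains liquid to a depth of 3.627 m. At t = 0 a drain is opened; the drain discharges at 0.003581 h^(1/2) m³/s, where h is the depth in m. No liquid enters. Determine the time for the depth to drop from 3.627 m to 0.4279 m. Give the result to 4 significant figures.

Unsteady balance on liquid volume: A dh/dt = −0.003581 √h.
∫ h^(−1/2) dh = −(0.003581/A) ∫ dt, giving 2√h = 2√h₀ − (0.003581/A) t.
t = 2A(√h₀ − √h)/0.003581 = 2·0.5012·(√3.627 − √0.4279)/0.003581
  = 1.00240 × (1.90447 − 0.654141) / 0.003581 = 349.994 s.

350.0 s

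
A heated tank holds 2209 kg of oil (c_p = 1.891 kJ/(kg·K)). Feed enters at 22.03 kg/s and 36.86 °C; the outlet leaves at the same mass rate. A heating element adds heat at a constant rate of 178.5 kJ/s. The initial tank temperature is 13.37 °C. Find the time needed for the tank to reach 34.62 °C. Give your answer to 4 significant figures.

145.2 s

M c_p dT/dt = ṁ c_p (T_in − T) + Q̇.
τ = M/ṁ = 100.272 s; T_ss = T_in + Q̇/(ṁ c_p) = 41.1448 °C.
T(t) = T_ss + (T₀ − T_ss) e^(−t/τ). Set T = 34.62:
e^(−t/τ) = (34.62 − 41.1448)/(13.37 − 41.1448) = 0.234918
t = −100.272 · ln(0.234918) = 145.246 s.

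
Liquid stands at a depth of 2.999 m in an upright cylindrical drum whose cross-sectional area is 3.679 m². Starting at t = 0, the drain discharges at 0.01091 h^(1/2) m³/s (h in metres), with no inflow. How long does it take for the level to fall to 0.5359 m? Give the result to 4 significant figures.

674.2 s

Unsteady balance on liquid volume: A dh/dt = −0.01091 √h.
This is separable: 2 d(√h)/dt = −0.01091/A, so √h = √h₀ − (0.01091/(2A)) t.
t = 2A(√h₀ − √h)/0.01091 = 2·3.679·(√2.999 − √0.5359)/0.01091
  = 7.35800 × (1.73176 − 0.732052) / 0.01091 = 674.232 s.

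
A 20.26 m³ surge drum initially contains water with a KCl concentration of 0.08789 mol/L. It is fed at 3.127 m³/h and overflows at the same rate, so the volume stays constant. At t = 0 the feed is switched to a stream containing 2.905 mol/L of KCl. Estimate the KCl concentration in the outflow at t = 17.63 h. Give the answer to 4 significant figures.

2.720 mol/L

Accumulation = in − out for the solute gives V dC/dt = Q(C_in − C).
Time constant τ = V/Q = 20.26/3.127 = 6.47905 h.
Integrating: C(t) = C_in + (C₀ − C_in) e^(−t/τ).
C(17.63) = 2.905 + (0.08789 − 2.905)·e^(−17.63/6.47905) = 2.905 + (-2.81711)·0.0658039 = 2.71962 mol/L.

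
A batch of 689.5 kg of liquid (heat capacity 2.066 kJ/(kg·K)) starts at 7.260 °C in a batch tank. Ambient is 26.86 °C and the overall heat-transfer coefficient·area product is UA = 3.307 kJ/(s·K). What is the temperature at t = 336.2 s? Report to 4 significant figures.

M c_p dT/dt = −UA(T − T_amb).
dT/dt = (T_ss − T)/τ with T_ss = T_amb = 26.8600 °C, τ = M c_p/UA = 689.5·2.066/3.307 = 430.755 s.
Solution: T(t) = T_ss + (T₀ − T_ss) e^(−t/τ).
T(336.2) = 26.8600 + (-19.6000)·0.458181 = 17.8796 °C.

17.88 °C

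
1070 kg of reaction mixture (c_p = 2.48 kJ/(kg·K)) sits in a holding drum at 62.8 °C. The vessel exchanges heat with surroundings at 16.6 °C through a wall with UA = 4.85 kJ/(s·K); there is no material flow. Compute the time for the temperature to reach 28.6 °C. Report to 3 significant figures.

Heat balance on the well-mixed liquid: M c_p dT/dt = −UA(T − T_amb).
τ = M c_p/UA = 547.13 s; T_ss = T_amb = 16.600 °C.
T(t) = T_ss + (T₀ − T_ss)e^(−t/τ); set T = 28.6:
t = −τ ln[(T − T_ss)/(T₀ − T_ss)] = −547.13 · ln(0.25974) = 737.58 s.

738 s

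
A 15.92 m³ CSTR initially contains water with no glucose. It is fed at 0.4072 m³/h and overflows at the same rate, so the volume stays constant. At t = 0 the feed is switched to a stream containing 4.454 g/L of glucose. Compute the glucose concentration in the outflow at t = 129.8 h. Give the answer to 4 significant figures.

4.293 g/L

Accumulation = in − out for the solute gives V dC/dt = Q(C_in − C).
So dC/dt = (C_in − C)/τ with τ = V/Q = 15.92/0.4072 = 39.0963 h.
This is linear first-order; C(t) = C_in + (C₀ − C_in) e^(−t/τ).
C(129.8) = 4.454 + (0 − 4.454)·e^(−129.8/39.0963) = 4.454 + (-4.45400)·0.0361525 = 4.29298 g/L.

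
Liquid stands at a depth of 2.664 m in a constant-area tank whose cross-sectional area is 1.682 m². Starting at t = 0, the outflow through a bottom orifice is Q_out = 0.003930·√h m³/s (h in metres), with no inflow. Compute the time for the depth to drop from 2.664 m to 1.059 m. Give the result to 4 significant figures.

516.2 s

With no inflow, A dh/dt = −0.003930 √h.
∫ h^(−1/2) dh = −(0.003930/A) ∫ dt, giving 2√h = 2√h₀ − (0.003930/A) t.
t = 2A(√h₀ − √h)/0.003930 = 2·1.682·(√2.664 − √1.059)/0.003930
  = 3.36400 × (1.63218 − 1.02908) / 0.003930 = 516.241 s.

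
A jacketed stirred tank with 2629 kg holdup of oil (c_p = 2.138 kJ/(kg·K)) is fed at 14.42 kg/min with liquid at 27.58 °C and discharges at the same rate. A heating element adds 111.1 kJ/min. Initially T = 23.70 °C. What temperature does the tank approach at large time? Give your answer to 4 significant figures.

31.18 °C

Energy balance: M c_p dT/dt = ṁ c_p (T_in − T) + 111.1.
At steady state dT/dt = 0 ⇒ T_ss = T_in + Q̇/(ṁ c_p) = 27.58 + 111.1/(14.42·2.138) = 31.1836 °C.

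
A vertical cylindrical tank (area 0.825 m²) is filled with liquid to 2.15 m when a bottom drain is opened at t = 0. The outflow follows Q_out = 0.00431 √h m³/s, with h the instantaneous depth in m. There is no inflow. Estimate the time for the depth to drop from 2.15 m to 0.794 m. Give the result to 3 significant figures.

220 s

A dh/dt = −Q_out = −0.00431 √h.
This is separable: 2 d(√h)/dt = −0.00431/A, so √h = √h₀ − (0.00431/(2A)) t.
t = 2A(√h₀ − √h)/0.00431 = 2·0.825·(√2.15 − √0.794)/0.00431
  = 1.6500 × (1.4663 − 0.89107) / 0.00431 = 220.21 s.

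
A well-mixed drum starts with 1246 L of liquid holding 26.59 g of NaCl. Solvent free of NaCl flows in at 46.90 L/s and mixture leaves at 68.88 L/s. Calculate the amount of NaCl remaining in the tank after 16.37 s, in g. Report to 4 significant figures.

9.140 g

Total volume: dV/dt = Q_in − Q_out = -21.9800 L/s, so V(t) = 1246 − 21.9800 t and V(16.37) = 886.187 L.
Solute balance: dm/dt = 0 − Q_out C = −Q_out m/V(t).
Separate: dm/m = −Q_out dt/V(t) ⇒ ln(m/m₀) = −(Q_out/(Q_in−Q_out)) ln(V/V₀).
m = m₀ (V₀/V)^(Q_out/(Q_in−Q_out)) = 26.59 × (1246/886.187)^(-3.13376) = 9.13999 g.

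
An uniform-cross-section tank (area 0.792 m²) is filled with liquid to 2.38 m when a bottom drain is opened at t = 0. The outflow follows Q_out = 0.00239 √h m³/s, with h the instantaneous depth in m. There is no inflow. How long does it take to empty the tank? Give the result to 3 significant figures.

With no inflow, A dh/dt = −0.00239 √h.
This is separable: 2 d(√h)/dt = −0.00239/A, so √h = √h₀ − (0.00239/(2A)) t.
Set h = 0: 2√h₀ = (0.00239/A) t_empty ⇒ t_empty = 2A√h₀/0.00239.
t_empty = 2·0.792·√2.38/0.00239 = 1.5840·1.5427/0.00239 = 1022.5 s.

1020 s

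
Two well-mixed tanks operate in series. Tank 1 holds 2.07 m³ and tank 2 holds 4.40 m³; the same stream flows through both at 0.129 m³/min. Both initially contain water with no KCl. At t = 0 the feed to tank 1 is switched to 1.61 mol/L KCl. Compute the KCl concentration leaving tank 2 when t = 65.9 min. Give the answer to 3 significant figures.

Each tank obeys Vᵢ dCᵢ/dt = Q(Cᵢ₋₁ − Cᵢ), so τᵢ = Vᵢ/Q.
τ₁ = 2.07/0.129 = 16.047 min; τ₂ = 4.40/0.129 = 34.109 min.
Tank 1: C₁ = C_in(1 − e^(−t/τ₁)). Tank 2 (τ₁ ≠ τ₂): C₂ = C_in[1 − (τ₁ e^(−t/τ₁) − τ₂ e^(−t/τ₂))/(τ₁ − τ₂)].
At t = 65.9: e^(−t/τ₁) = 0.016460, e^(−t/τ₂) = 0.14485.
C₂ = 1.61·[1 − (16.047·0.016460 − 34.109·0.14485)/(-18.062)] = 1.61·0.74109 = 1.1932 mol/L.

1.19 mol/L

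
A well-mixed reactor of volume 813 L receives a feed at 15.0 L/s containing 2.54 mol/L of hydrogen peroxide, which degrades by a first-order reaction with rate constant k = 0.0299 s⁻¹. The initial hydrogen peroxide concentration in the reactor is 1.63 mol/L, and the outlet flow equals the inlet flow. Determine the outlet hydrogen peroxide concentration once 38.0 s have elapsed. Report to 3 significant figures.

Accumulation = in − out − consumed: V dC/dt = Q C_in − Q C − k V C.
This is linear with rate a = Q/V + k = 0.048350 s⁻¹.
C_ss = Q C_in/(Q + kV) = 0.96925 mol/L; C(t) = C_ss + (C₀ − C_ss) e^(−a t).
C(38.0) = 0.96925 + (0.66075)·e^(−0.048350·38.0) = 0.96925 + (0.66075)·0.15925 = 1.0745 mol/L.

1.07 mol/L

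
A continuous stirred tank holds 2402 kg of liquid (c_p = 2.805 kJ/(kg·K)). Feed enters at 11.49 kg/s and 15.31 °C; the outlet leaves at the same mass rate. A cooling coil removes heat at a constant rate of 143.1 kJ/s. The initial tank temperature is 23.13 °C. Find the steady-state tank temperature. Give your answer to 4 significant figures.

Unsteady energy balance on the tank contents: M c_p dT/dt = ṁ c_p (T_in − T) − 143.1.
At steady state dT/dt = 0 ⇒ T_ss = T_in − Q̇/(ṁ c_p) = 15.31 − 143.1/(11.49·2.805) = 10.8700 °C.

10.87 °C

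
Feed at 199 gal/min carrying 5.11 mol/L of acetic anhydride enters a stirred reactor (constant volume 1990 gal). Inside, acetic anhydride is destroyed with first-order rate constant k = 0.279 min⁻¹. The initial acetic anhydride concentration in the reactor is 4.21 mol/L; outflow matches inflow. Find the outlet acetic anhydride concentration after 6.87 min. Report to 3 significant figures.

1.56 mol/L

V dC/dt = Q(C_in − C) − k V C.
dC/dt = (Q/V) C_in − (Q/V + k) C; effective rate a = Q/V + k = 0.10000 + 0.279 = 0.37900 min⁻¹.
C_ss = Q C_in/(Q + kV) = 1.3483 mol/L; C(t) = C_ss + (C₀ − C_ss) e^(−a t).
C(6.87) = 1.3483 + (2.8617)·e^(−0.37900·6.87) = 1.3483 + (2.8617)·0.073997 = 1.5600 mol/L.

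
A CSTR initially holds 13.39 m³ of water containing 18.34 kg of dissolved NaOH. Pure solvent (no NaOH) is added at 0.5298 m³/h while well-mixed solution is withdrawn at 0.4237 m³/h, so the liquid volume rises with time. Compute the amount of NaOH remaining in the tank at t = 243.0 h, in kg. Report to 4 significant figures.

Let m(t) be the amount of NaOH. Volume: V(t) = V₀ + (Q_in − Q_out) t = 13.39 + 0.106100 t; V(243.0) = 39.1723 m³.
Species balance (pure solvent in): dm/dt = −Q_out · m/V(t).
dm/m = −Q_out dt/(V₀ + 0.106100 t); integrating gives ln(m/m₀) = −(Q_out/(Q_in−Q_out)) ln(V/V₀).
m = m₀ (V₀/V)^(Q_out/(Q_in−Q_out)) = 18.34 × (13.39/39.1723)^(3.99340) = 0.252163 kg.

0.2522 kg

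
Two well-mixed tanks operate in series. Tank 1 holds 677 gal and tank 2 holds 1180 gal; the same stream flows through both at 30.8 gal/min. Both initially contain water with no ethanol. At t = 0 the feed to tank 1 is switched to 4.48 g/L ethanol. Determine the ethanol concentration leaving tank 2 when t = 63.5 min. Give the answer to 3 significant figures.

Time constants: τᵢ = Vᵢ/Q for each well-mixed tank.
τ₁ = 677/30.8 = 21.981 min; τ₂ = 1180/30.8 = 38.312 min.
Tank 1: C₁ = C_in(1 − e^(−t/τ₁)). Tank 2 (τ₁ ≠ τ₂): C₂ = C_in[1 − (τ₁ e^(−t/τ₁) − τ₂ e^(−t/τ₂))/(τ₁ − τ₂)].
At t = 63.5: e^(−t/τ₁) = 0.055636, e^(−t/τ₂) = 0.19062.
C₂ = 4.48·[1 − (21.981·0.055636 − 38.312·0.19062)/(-16.331)] = 4.48·0.62769 = 2.8121 g/L.

2.81 g/L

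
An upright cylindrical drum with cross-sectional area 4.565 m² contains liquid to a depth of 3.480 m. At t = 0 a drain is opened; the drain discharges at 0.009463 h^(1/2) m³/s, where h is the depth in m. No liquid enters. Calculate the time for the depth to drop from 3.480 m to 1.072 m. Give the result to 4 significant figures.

800.9 s

A dh/dt = −Q_out = −0.009463 √h.
∫ h^(−1/2) dh = −(0.009463/A) ∫ dt, giving 2√h = 2√h₀ − (0.009463/A) t.
t = 2A(√h₀ − √h)/0.009463 = 2·4.565·(√3.480 − √1.072)/0.009463
  = 9.13000 × (1.86548 − 1.03537) / 0.009463 = 800.890 s.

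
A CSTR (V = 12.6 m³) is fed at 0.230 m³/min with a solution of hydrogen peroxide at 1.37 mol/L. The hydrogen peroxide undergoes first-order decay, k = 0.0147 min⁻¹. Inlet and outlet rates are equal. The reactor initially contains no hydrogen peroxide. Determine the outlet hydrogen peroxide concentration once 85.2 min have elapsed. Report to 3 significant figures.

0.713 mol/L

Species balance: V dC/dt = Q C_in − Q C − k V C.
dC/dt = (Q/V) C_in − (Q/V + k) C; effective rate a = Q/V + k = 0.018254 + 0.0147 = 0.032954 min⁻¹.
C_ss = Q C_in/(Q + kV) = 0.75887 mol/L; C(t) = C_ss + (C₀ − C_ss) e^(−a t).
C(85.2) = 0.75887 + (-0.75887)·e^(−0.032954·85.2) = 0.75887 + (-0.75887)·0.060345 = 0.71308 mol/L.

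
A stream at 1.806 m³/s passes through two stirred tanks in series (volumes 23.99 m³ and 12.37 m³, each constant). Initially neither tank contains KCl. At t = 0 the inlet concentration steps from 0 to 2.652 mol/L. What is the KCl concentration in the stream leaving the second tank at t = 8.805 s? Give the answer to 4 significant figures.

Time constants: τᵢ = Vᵢ/Q for each well-mixed tank.
τ₁ = 23.99/1.806 = 13.2835 s; τ₂ = 12.37/1.806 = 6.84939 s.
Solving the cascade with C₁(0)=C₂(0)=0 gives C₂(t) = C_in[1 − (τ₁ e^(−t/τ₁) − τ₂ e^(−t/τ₂))/(τ₁ − τ₂)].
At t = 8.805: e^(−t/τ₁) = 0.515379, e^(−t/τ₂) = 0.276508.
C₂ = 2.652·[1 − (13.2835·0.515379 − 6.84939·0.276508)/(6.43411)] = 2.652·0.230332 = 0.610840 mol/L.

0.6108 mol/L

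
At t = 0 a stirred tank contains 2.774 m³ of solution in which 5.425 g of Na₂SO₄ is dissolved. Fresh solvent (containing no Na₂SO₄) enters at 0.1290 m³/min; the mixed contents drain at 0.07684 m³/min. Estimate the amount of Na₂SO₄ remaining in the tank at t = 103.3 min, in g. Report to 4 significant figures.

Total volume: dV/dt = Q_in − Q_out = 0.0521600 m³/min, so V(t) = 2.774 + 0.0521600 t and V(103.3) = 8.16213 m³.
Species balance (pure solvent in): dm/dt = −Q_out · m/V(t).
Separate: dm/m = −Q_out dt/V(t) ⇒ ln(m/m₀) = −(Q_out/(Q_in−Q_out)) ln(V/V₀).
m = m₀ (V₀/V)^(Q_out/(Q_in−Q_out)) = 5.425 × (2.774/8.16213)^(1.47316) = 1.10646 g.

1.106 g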